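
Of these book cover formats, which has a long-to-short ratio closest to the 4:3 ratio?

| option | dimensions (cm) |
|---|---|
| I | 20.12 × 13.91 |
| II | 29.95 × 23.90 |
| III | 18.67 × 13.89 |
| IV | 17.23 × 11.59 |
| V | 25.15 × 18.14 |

Ratios (long/short): I ≈ 1.446; II ≈ 1.253; III ≈ 1.344; IV ≈ 1.487; V ≈ 1.386.
4:3 ≈ 1.333; option III is nearest (Δ 0.011).

III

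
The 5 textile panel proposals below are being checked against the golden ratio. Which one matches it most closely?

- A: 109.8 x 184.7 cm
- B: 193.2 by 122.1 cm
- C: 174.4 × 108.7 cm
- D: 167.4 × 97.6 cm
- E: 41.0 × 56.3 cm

Target golden ratio ≈ 1.618.
A: 1.682 (Δ0.064)  B: 1.582 (Δ0.036)  C: 1.604 (Δ0.014)  D: 1.715 (Δ0.097)  E: 1.373 (Δ0.245)

C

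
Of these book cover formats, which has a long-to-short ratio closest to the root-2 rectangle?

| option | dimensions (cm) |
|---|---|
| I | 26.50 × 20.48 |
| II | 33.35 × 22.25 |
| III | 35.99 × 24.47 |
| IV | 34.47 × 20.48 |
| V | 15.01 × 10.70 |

V

Target root-2 ≈ 1.414.
I: 1.294 (Δ0.120)  II: 1.499 (Δ0.085)  III: 1.471 (Δ0.057)  IV: 1.683 (Δ0.269)  V: 1.403 (Δ0.011)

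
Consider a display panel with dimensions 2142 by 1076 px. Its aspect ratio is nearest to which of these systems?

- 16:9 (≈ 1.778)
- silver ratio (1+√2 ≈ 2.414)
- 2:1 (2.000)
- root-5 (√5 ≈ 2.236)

Ratio = 2142 / 1076 ≈ 1.991.
Distances: 16:9 1.778 (Δ 0.213); silver ratio 2.414 (Δ 0.423); 2:1 2.000 (Δ 0.009); root-5 2.236 (Δ 0.245).

2:1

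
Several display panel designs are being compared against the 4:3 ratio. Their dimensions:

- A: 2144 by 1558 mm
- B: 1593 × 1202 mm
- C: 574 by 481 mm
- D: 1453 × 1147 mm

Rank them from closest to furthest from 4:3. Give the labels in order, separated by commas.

B, A, D, C

A: 2144/1558 ≈ 1.376 → |1.376 − 1.333| = 0.043
B: 1593/1202 ≈ 1.325 → |1.325 − 1.333| = 0.008
C: 574/481 ≈ 1.193 → |1.193 − 1.333| = 0.140
D: 1453/1147 ≈ 1.267 → |1.267 − 1.333| = 0.066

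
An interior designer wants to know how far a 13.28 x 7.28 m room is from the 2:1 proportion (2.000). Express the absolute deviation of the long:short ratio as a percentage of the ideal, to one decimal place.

Ratio = 13.28 / 7.28 ≈ 1.8242.
Ideal 2:1 = 2.0000. |1.8242 − 2.0000| / 2.0000 ≈ 8.79% → 8.8%.

8.8%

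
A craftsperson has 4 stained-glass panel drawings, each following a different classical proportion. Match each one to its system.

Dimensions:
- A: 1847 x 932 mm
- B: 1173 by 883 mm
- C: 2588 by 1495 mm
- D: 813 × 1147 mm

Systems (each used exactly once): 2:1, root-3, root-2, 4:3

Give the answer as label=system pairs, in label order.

Ratios: A ≈ 1.982; B ≈ 1.328; C ≈ 1.731; D ≈ 1.411.
Targets: 2:1 ≈ 2.000; root-3 ≈ 1.732; root-2 ≈ 1.414; 4:3 ≈ 1.333.

A=2:1, B=4:3, C=root-3, D=root-2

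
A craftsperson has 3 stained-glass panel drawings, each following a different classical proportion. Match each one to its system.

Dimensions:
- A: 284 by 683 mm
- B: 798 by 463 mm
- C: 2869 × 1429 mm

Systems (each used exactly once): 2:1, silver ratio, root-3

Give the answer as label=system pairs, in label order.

A=silver ratio, B=root-3, C=2:1

Ratios: A ≈ 2.405; B ≈ 1.724; C ≈ 2.008.
Targets: 2:1 ≈ 2.000; silver ratio ≈ 2.414; root-3 ≈ 1.732.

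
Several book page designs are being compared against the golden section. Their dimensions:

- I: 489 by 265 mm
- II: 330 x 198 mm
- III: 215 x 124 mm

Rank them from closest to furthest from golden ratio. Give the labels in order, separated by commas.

II, III, I

Ratios: I = 489 / 265 ≈ 1.845; II = 330 / 198 ≈ 1.667; III = 215 / 124 ≈ 1.734.
|Δ from 1.618|: I 0.227; II 0.049; III 0.116.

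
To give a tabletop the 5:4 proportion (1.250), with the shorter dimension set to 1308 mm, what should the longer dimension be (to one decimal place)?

5:4 = 1.25000.
Longer side = 1308 × 1.25000 ≈ 1635.000 → 1635.0 mm.

1635.0 mm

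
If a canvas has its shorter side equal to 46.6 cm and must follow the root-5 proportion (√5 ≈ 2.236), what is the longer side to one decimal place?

root-5 ≈ 2.23607.
Longer side = 46.6 × 2.23607 ≈ 104.201 → 104.2 cm.

104.2 cm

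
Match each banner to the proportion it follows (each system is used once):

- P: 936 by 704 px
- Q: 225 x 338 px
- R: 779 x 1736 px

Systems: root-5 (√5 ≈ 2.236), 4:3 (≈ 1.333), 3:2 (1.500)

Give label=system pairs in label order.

P = 936/704 ≈ 1.330 → 4:3 (1.333)
Q = 338/225 ≈ 1.502 → 3:2 (1.500)
R = 1736/779 ≈ 2.228 → root-5 (2.236)

P=4:3, Q=3:2, R=root-5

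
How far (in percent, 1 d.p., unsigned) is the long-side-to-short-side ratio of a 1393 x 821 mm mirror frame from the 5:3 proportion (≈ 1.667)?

Ratio = 1393 / 821 ≈ 1.6967.
Ideal 5:3 ≈ 1.6667. |1.6967 − 1.6667| / 1.6667 ≈ 1.80% → 1.8%.

1.8%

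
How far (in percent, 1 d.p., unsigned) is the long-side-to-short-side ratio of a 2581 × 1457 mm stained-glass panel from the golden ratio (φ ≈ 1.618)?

Ratio = 2581 / 1457 ≈ 1.7714.
Ideal golden ratio ≈ 1.6180. |1.7714 − 1.6180| / 1.6180 ≈ 9.48% → 9.5%.

9.5%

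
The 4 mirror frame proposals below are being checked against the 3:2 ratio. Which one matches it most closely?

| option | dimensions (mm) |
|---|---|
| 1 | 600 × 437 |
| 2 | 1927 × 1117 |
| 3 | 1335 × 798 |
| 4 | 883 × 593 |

Ratios (long/short): 1 ≈ 1.373; 2 ≈ 1.725; 3 ≈ 1.673; 4 ≈ 1.489.
3:2 ≈ 1.500; option 4 is nearest (Δ 0.011).

4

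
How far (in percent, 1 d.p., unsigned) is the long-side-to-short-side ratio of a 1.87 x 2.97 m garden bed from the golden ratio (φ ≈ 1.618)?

Ratio = 2.97 / 1.87 ≈ 1.5882.
Ideal golden ratio ≈ 1.6180. |1.5882 − 1.6180| / 1.6180 ≈ 1.84% → 1.8%.

1.8%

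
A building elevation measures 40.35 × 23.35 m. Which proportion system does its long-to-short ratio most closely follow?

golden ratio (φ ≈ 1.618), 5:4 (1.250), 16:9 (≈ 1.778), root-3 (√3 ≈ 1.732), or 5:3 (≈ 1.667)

40.35/23.35 ≈ 1.728. Nearest candidates are root-3 (1.732, off by 0.004) and 16:9 (1.778, off by 0.050).

root-3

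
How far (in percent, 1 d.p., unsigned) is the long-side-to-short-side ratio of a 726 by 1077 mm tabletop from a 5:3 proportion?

Ratio = 1077 / 726 ≈ 1.4835.
Ideal 5:3 ≈ 1.6667. |1.4835 − 1.6667| / 1.6667 ≈ 10.99% → 11.0%.

11.0%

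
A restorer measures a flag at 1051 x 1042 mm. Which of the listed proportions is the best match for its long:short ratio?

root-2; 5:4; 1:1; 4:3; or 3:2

1:1

1051/1042 ≈ 1.009. Nearest candidates are 1:1 (1.000, off by 0.009) and 5:4 (1.250, off by 0.241).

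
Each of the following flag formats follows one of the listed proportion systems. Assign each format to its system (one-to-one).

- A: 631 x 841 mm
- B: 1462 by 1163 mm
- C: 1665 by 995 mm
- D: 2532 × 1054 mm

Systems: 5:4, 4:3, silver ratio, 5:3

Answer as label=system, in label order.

A=4:3, B=5:4, C=5:3, D=silver ratio

A = 841/631 ≈ 1.333 → 4:3 (1.333)
B = 1462/1163 ≈ 1.257 → 5:4 (1.250)
C = 1665/995 ≈ 1.673 → 5:3 (1.667)
D = 2532/1054 ≈ 2.402 → silver ratio (2.414)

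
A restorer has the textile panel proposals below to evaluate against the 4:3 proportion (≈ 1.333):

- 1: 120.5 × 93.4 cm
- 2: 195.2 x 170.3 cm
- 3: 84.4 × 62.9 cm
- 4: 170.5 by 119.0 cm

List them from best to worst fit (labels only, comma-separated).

1: 120.5/93.4 ≈ 1.290 → |1.290 − 1.333| = 0.043
2: 195.2/170.3 ≈ 1.146 → |1.146 − 1.333| = 0.187
3: 84.4/62.9 ≈ 1.342 → |1.342 − 1.333| = 0.009
4: 170.5/119.0 ≈ 1.433 → |1.433 − 1.333| = 0.100

3, 1, 4, 2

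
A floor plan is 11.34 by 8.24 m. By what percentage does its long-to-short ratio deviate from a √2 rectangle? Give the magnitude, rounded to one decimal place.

Ratio = 11.34 / 8.24 ≈ 1.3762.
Ideal root-2 ≈ 1.4142. |1.3762 − 1.4142| / 1.4142 ≈ 2.69% → 2.7%.

2.7%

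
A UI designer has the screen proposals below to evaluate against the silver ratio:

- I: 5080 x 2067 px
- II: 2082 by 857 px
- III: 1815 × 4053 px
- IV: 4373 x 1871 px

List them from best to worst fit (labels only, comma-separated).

II, I, IV, III

Ratios: I = 5080 / 2067 ≈ 2.458; II = 2082 / 857 ≈ 2.429; III = 4053 / 1815 ≈ 2.233; IV = 4373 / 1871 ≈ 2.337.
|Δ from 2.414|: I 0.044; II 0.015; III 0.181; IV 0.077.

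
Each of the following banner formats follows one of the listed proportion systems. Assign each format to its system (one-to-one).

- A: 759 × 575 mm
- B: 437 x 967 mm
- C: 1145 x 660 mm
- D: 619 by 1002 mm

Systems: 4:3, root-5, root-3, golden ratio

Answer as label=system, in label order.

Ratios: A ≈ 1.320; B ≈ 2.213; C ≈ 1.735; D ≈ 1.619.
Targets: 4:3 ≈ 1.333; root-5 ≈ 2.236; root-3 ≈ 1.732; golden ratio ≈ 1.618.

A=4:3, B=root-5, C=root-3, D=golden ratio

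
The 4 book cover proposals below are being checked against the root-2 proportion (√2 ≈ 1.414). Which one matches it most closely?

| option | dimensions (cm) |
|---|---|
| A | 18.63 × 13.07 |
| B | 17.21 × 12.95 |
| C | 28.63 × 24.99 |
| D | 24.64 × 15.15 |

A

Ratios (long/short): A ≈ 1.425; B ≈ 1.329; C ≈ 1.146; D ≈ 1.626.
root-2 ≈ 1.414; option A is nearest (Δ 0.011).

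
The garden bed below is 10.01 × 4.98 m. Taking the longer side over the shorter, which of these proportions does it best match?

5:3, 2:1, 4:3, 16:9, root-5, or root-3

10.01/4.98 ≈ 2.010. Nearest candidates are 2:1 (2.000, off by 0.010) and root-5 (2.236, off by 0.226).

2:1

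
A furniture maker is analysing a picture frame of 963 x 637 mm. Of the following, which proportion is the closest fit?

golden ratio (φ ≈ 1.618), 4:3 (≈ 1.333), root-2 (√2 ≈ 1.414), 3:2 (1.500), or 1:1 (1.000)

Ratio = 963 / 637 ≈ 1.512.
Distances: golden ratio 1.618 (Δ 0.106); 4:3 1.333 (Δ 0.179); root-2 1.414 (Δ 0.098); 3:2 1.500 (Δ 0.012); 1:1 1.000 (Δ 0.512).

3:2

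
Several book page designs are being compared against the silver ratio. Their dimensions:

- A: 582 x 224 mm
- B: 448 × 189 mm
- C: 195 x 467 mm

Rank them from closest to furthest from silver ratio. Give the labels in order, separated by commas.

Ratios: A = 582 / 224 ≈ 2.598; B = 448 / 189 ≈ 2.370; C = 467 / 195 ≈ 2.395.
|Δ from 2.414|: A 0.184; B 0.044; C 0.019.

C, B, A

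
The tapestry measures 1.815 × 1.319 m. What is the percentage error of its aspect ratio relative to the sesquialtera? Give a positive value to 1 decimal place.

Ratio = 1.815 / 1.319 ≈ 1.3760.
Ideal 3:2 = 1.5000. |1.3760 − 1.5000| / 1.5000 ≈ 8.27% → 8.3%.

8.3%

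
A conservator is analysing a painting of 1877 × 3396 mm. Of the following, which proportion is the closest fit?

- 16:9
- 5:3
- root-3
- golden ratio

16:9

3396/1877 ≈ 1.809. Nearest candidates are 16:9 (1.778, off by 0.031) and root-3 (1.732, off by 0.077).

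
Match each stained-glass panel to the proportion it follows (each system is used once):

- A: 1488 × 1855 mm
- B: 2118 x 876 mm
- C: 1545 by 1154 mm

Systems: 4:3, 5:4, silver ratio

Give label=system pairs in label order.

A=5:4, B=silver ratio, C=4:3

Ratios: A ≈ 1.247; B ≈ 2.418; C ≈ 1.339.
Targets: 4:3 ≈ 1.333; 5:4 ≈ 1.250; silver ratio ≈ 2.414.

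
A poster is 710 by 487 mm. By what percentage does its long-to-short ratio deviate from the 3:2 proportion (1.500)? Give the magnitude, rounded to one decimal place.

2.8%

Ratio = 710 / 487 ≈ 1.4579.
Ideal 3:2 = 1.5000. |1.4579 − 1.5000| / 1.5000 ≈ 2.81% → 2.8%.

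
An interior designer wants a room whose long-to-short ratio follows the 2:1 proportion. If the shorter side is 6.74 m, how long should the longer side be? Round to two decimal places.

13.48 m

2:1 = 2.00000.
Longer side = 6.74 × 2.00000 ≈ 13.4800 → 13.48 m.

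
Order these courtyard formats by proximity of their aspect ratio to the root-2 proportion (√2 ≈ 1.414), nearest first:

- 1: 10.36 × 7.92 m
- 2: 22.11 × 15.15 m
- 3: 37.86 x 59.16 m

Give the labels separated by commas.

Ratios: 1 = 10.36 / 7.92 ≈ 1.308; 2 = 22.11 / 15.15 ≈ 1.459; 3 = 59.16 / 37.86 ≈ 1.563.
|Δ from 1.414|: 1 0.106; 2 0.045; 3 0.149.

2, 1, 3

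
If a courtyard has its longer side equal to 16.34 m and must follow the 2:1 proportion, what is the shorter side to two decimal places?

2:1 = 2.00000.
Shorter side = 16.34 ÷ 2.00000 ≈ 8.1700 → 8.17 m.

8.17 m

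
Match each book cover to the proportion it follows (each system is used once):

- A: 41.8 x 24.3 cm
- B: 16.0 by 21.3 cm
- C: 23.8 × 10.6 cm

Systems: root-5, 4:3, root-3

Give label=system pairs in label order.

Ratios: A ≈ 1.720; B ≈ 1.331; C ≈ 2.245.
Targets: root-5 ≈ 2.236; 4:3 ≈ 1.333; root-3 ≈ 1.732.

A=root-3, B=4:3, C=root-5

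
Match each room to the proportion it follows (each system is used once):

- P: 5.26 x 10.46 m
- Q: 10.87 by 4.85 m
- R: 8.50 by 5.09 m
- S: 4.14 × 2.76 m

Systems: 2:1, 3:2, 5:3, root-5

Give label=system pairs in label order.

Ratios: P ≈ 1.989; Q ≈ 2.241; R ≈ 1.670; S ≈ 1.500.
Targets: 2:1 ≈ 2.000; 3:2 ≈ 1.500; 5:3 ≈ 1.667; root-5 ≈ 2.236.

P=2:1, Q=root-5, R=5:3, S=3:2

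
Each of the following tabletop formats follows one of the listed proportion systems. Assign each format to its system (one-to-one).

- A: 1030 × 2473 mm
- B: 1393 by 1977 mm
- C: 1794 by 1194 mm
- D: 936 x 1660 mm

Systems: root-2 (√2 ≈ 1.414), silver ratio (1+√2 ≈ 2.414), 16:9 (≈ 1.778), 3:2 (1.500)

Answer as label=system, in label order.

A=silver ratio, B=root-2, C=3:2, D=16:9

Ratios: A ≈ 2.401; B ≈ 1.419; C ≈ 1.503; D ≈ 1.774.
Targets: root-2 ≈ 1.414; silver ratio ≈ 2.414; 16:9 ≈ 1.778; 3:2 ≈ 1.500.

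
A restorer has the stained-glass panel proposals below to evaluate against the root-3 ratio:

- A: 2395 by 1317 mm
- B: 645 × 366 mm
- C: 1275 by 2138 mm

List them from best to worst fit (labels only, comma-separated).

B, C, A

Ratios: A = 2395 / 1317 ≈ 1.819; B = 645 / 366 ≈ 1.762; C = 2138 / 1275 ≈ 1.677.
|Δ from 1.732|: A 0.087; B 0.030; C 0.055.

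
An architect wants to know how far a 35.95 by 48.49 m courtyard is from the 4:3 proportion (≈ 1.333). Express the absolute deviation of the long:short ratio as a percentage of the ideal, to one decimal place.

Ratio = 48.49 / 35.95 ≈ 1.3488.
Ideal 4:3 ≈ 1.3333. |1.3488 − 1.3333| / 1.3333 ≈ 1.16% → 1.2%.

1.2%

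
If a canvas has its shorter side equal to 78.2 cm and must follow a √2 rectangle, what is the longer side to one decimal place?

root-2 ≈ 1.41421.
Longer side = 78.2 × 1.41421 ≈ 110.591 → 110.6 cm.

110.6 cm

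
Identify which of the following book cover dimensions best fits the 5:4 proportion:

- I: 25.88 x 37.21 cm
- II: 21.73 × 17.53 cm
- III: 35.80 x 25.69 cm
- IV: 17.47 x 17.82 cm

Target 5:4 ≈ 1.250.
I: 1.438 (Δ0.188)  II: 1.240 (Δ0.010)  III: 1.394 (Δ0.144)  IV: 1.020 (Δ0.230)

II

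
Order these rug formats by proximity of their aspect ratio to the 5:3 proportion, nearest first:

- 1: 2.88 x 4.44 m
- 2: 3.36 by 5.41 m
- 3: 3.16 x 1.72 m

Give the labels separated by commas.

2, 1, 3

1: 4.44/2.88 ≈ 1.542 → |1.542 − 1.667| = 0.125
2: 5.41/3.36 ≈ 1.610 → |1.610 − 1.667| = 0.057
3: 3.16/1.72 ≈ 1.837 → |1.837 − 1.667| = 0.170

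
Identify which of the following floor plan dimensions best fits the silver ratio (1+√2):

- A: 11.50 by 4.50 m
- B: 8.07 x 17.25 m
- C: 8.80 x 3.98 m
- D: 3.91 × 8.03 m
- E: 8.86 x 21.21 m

E

Target silver ratio ≈ 2.414.
A: 2.556 (Δ0.142)  B: 2.138 (Δ0.276)  C: 2.211 (Δ0.203)  D: 2.054 (Δ0.360)  E: 2.394 (Δ0.020)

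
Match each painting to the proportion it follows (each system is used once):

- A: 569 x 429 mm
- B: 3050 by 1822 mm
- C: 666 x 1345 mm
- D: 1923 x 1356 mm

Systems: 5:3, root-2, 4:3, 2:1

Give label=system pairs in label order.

A=4:3, B=5:3, C=2:1, D=root-2

A = 569/429 ≈ 1.326 → 4:3 (1.333)
B = 3050/1822 ≈ 1.674 → 5:3 (1.667)
C = 1345/666 ≈ 2.020 → 2:1 (2.000)
D = 1923/1356 ≈ 1.418 → root-2 (1.414)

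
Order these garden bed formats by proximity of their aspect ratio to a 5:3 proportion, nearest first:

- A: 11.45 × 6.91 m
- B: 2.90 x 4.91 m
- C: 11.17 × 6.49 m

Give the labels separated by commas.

A, B, C

A: 11.45/6.91 ≈ 1.657 → |1.657 − 1.667| = 0.010
B: 4.91/2.90 ≈ 1.693 → |1.693 − 1.667| = 0.026
C: 11.17/6.49 ≈ 1.721 → |1.721 − 1.667| = 0.054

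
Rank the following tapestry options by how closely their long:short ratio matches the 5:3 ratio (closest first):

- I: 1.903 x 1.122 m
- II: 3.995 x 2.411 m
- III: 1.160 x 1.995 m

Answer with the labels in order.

II, I, III

Ratios: I = 1.903 / 1.122 ≈ 1.696; II = 3.995 / 2.411 ≈ 1.657; III = 1.995 / 1.160 ≈ 1.720.
|Δ from 1.667|: I 0.029; II 0.010; III 0.053.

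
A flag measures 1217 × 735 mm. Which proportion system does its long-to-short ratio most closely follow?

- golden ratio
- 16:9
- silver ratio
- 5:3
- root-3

5:3

Ratio = 1217 / 735 ≈ 1.656.
Distances: golden ratio 1.618 (Δ 0.038); 16:9 1.778 (Δ 0.122); silver ratio 2.414 (Δ 0.758); 5:3 1.667 (Δ 0.011); root-3 1.732 (Δ 0.076).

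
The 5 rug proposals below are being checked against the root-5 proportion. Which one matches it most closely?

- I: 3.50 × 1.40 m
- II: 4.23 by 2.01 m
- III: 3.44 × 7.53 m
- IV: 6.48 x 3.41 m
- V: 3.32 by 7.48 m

V

Target root-5 ≈ 2.236.
I: 2.500 (Δ0.264)  II: 2.104 (Δ0.132)  III: 2.189 (Δ0.047)  IV: 1.900 (Δ0.336)  V: 2.253 (Δ0.017)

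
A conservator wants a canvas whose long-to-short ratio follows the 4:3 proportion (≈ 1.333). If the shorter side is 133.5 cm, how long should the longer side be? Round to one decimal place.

178.0 cm

4:3 ≈ 1.33333.
Longer side = 133.5 × 1.33333 ≈ 178.000 → 178.0 cm.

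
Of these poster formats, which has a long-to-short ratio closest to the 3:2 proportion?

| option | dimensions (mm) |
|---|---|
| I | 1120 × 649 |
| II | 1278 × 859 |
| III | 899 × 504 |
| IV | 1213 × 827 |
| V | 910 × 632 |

II

Target 3:2 ≈ 1.500.
I: 1.726 (Δ0.226)  II: 1.488 (Δ0.012)  III: 1.784 (Δ0.284)  IV: 1.467 (Δ0.033)  V: 1.440 (Δ0.060)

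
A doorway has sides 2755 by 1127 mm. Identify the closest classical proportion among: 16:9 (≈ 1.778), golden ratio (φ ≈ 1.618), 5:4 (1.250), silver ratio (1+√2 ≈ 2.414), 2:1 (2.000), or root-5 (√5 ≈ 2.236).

silver ratio

2755/1127 ≈ 2.445. Nearest candidates are silver ratio (2.414, off by 0.031) and root-5 (2.236, off by 0.209).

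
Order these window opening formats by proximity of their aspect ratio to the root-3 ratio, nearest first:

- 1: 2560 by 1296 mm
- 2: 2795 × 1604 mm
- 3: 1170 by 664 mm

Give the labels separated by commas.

2, 3, 1

1: 2560/1296 ≈ 1.975 → |1.975 − 1.732| = 0.243
2: 2795/1604 ≈ 1.743 → |1.743 − 1.732| = 0.011
3: 1170/664 ≈ 1.762 → |1.762 − 1.732| = 0.030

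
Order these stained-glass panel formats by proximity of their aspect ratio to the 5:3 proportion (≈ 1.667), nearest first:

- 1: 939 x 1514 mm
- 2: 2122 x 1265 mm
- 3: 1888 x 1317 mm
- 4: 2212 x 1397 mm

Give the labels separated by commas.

1: 1514/939 ≈ 1.612 → |1.612 − 1.667| = 0.055
2: 2122/1265 ≈ 1.677 → |1.677 − 1.667| = 0.010
3: 1888/1317 ≈ 1.434 → |1.434 − 1.667| = 0.233
4: 2212/1397 ≈ 1.583 → |1.583 − 1.667| = 0.084

2, 1, 4, 3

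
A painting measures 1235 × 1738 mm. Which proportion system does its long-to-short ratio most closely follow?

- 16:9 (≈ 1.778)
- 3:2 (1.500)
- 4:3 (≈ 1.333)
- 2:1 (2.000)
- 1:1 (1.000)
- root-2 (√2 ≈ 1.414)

1738/1235 ≈ 1.407. Nearest candidates are root-2 (1.414, off by 0.007) and 4:3 (1.333, off by 0.074).

root-2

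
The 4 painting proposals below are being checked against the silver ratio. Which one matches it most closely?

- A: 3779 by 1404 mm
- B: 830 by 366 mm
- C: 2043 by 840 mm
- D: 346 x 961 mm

C

Ratios (long/short): A ≈ 2.692; B ≈ 2.268; C ≈ 2.432; D ≈ 2.777.
silver ratio ≈ 2.414; option C is nearest (Δ 0.018).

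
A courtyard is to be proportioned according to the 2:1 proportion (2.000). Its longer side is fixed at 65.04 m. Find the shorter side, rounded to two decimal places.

32.52 m

2:1 = 2.00000.
Shorter side = 65.04 ÷ 2.00000 ≈ 32.5200 → 32.52 m.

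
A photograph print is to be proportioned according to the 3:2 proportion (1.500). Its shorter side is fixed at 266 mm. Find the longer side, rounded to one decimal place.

3:2 = 1.50000.
Longer side = 266 × 1.50000 ≈ 399.000 → 399.0 mm.

399.0 mm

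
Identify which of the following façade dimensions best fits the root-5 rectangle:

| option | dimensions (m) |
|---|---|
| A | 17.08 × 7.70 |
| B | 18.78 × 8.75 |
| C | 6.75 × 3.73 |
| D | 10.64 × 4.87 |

Ratios (long/short): A ≈ 2.218; B ≈ 2.146; C ≈ 1.810; D ≈ 2.185.
root-5 ≈ 2.236; option A is nearest (Δ 0.018).

A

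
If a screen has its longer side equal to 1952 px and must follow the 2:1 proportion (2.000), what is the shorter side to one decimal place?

976.0 px

2:1 = 2.00000.
Shorter side = 1952 ÷ 2.00000 ≈ 976.000 → 976.0 px.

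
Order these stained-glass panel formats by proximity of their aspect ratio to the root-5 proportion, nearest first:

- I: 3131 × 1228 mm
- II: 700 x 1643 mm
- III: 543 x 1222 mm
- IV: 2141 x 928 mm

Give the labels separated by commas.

Ratios: I = 3131 / 1228 ≈ 2.550; II = 1643 / 700 ≈ 2.347; III = 1222 / 543 ≈ 2.250; IV = 2141 / 928 ≈ 2.307.
|Δ from 2.236|: I 0.314; II 0.111; III 0.014; IV 0.071.

III, IV, II, I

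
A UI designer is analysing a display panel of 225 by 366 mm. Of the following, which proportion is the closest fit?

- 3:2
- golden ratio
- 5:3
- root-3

golden ratio

366/225 ≈ 1.627. Nearest candidates are golden ratio (1.618, off by 0.009) and 5:3 (1.667, off by 0.040).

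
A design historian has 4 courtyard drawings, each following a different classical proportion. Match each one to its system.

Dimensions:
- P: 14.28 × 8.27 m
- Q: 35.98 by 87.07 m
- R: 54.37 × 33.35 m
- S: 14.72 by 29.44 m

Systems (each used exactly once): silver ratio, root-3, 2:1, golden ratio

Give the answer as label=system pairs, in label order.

P = 14.28/8.27 ≈ 1.727 → root-3 (1.732)
Q = 87.07/35.98 ≈ 2.420 → silver ratio (2.414)
R = 54.37/33.35 ≈ 1.630 → golden ratio (1.618)
S = 29.44/14.72 ≈ 2.000 → 2:1 (2.000)

P=root-3, Q=silver ratio, R=golden ratio, S=2:1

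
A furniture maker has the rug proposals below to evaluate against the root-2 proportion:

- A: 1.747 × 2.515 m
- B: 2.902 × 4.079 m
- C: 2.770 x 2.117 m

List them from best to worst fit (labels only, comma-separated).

B, A, C

Ratios: A = 2.515 / 1.747 ≈ 1.440; B = 4.079 / 2.902 ≈ 1.406; C = 2.770 / 2.117 ≈ 1.308.
|Δ from 1.414|: A 0.026; B 0.008; C 0.106.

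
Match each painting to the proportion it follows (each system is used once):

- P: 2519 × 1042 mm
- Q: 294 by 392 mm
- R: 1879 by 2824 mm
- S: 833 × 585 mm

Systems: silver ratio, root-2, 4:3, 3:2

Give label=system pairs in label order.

P = 2519/1042 ≈ 2.417 → silver ratio (2.414)
Q = 392/294 ≈ 1.333 → 4:3 (1.333)
R = 2824/1879 ≈ 1.503 → 3:2 (1.500)
S = 833/585 ≈ 1.424 → root-2 (1.414)

P=silver ratio, Q=4:3, R=3:2, S=root-2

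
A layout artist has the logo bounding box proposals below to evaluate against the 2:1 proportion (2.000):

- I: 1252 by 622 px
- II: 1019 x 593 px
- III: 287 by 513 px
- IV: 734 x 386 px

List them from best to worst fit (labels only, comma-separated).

I, IV, III, II

I: 1252/622 ≈ 2.013 → |2.013 − 2.000| = 0.013
II: 1019/593 ≈ 1.718 → |1.718 − 2.000| = 0.282
III: 513/287 ≈ 1.787 → |1.787 − 2.000| = 0.213
IV: 734/386 ≈ 1.902 → |1.902 − 2.000| = 0.098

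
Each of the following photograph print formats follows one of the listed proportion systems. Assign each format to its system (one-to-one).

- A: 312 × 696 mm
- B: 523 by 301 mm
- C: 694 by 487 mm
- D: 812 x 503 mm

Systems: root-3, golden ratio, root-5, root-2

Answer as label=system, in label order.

A=root-5, B=root-3, C=root-2, D=golden ratio

Ratios: A ≈ 2.231; B ≈ 1.738; C ≈ 1.425; D ≈ 1.614.
Targets: root-3 ≈ 1.732; golden ratio ≈ 1.618; root-5 ≈ 2.236; root-2 ≈ 1.414.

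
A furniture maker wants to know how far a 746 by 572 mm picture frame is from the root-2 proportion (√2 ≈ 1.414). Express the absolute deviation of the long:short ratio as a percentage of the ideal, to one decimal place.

7.8%

Ratio = 746 / 572 ≈ 1.3042.
Ideal root-2 ≈ 1.4142. |1.3042 − 1.4142| / 1.4142 ≈ 7.78% → 7.8%.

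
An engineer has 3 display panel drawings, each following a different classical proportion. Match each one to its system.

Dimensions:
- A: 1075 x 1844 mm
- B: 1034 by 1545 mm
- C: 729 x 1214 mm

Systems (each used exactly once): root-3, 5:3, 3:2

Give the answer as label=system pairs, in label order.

A=root-3, B=3:2, C=5:3

Ratios: A ≈ 1.715; B ≈ 1.494; C ≈ 1.665.
Targets: root-3 ≈ 1.732; 5:3 ≈ 1.667; 3:2 ≈ 1.500.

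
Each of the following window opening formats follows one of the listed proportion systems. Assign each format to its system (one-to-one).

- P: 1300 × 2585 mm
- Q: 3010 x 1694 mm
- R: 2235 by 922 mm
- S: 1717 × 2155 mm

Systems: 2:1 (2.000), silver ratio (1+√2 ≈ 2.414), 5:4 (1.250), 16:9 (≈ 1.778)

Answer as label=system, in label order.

Ratios: P ≈ 1.988; Q ≈ 1.777; R ≈ 2.424; S ≈ 1.255.
Targets: 2:1 ≈ 2.000; silver ratio ≈ 2.414; 5:4 ≈ 1.250; 16:9 ≈ 1.778.

P=2:1, Q=16:9, R=silver ratio, S=5:4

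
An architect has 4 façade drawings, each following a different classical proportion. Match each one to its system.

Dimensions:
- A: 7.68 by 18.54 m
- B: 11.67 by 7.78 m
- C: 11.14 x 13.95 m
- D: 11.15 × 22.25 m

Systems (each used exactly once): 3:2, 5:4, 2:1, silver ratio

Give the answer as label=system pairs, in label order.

Ratios: A ≈ 2.414; B ≈ 1.500; C ≈ 1.252; D ≈ 1.996.
Targets: 3:2 ≈ 1.500; 5:4 ≈ 1.250; 2:1 ≈ 2.000; silver ratio ≈ 2.414.

A=silver ratio, B=3:2, C=5:4, D=2:1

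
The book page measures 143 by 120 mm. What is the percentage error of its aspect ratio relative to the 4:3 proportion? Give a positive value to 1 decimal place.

10.6%

Ratio = 143 / 120 ≈ 1.1917.
Ideal 4:3 ≈ 1.3333. |1.1917 − 1.3333| / 1.3333 ≈ 10.62% → 10.6%.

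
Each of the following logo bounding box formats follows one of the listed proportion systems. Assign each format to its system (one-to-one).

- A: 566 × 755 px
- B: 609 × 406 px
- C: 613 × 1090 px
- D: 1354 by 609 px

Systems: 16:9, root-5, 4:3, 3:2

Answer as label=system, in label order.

A=4:3, B=3:2, C=16:9, D=root-5

A = 755/566 ≈ 1.334 → 4:3 (1.333)
B = 609/406 ≈ 1.500 → 3:2 (1.500)
C = 1090/613 ≈ 1.778 → 16:9 (1.778)
D = 1354/609 ≈ 2.223 → root-5 (2.236)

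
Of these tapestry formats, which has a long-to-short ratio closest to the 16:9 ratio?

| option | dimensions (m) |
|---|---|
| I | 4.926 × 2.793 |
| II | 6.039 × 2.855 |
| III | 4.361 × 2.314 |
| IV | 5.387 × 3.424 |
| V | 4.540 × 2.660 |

Target 16:9 ≈ 1.778.
I: 1.764 (Δ0.014)  II: 2.115 (Δ0.337)  III: 1.885 (Δ0.107)  IV: 1.573 (Δ0.205)  V: 1.707 (Δ0.071)

I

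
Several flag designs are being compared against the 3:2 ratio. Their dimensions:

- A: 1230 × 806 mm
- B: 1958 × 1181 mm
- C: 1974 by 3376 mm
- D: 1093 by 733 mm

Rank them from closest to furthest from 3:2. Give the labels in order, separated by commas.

Ratios: A = 1230 / 806 ≈ 1.526; B = 1958 / 1181 ≈ 1.658; C = 3376 / 1974 ≈ 1.710; D = 1093 / 733 ≈ 1.491.
|Δ from 1.500|: A 0.026; B 0.158; C 0.210; D 0.009.

D, A, B, C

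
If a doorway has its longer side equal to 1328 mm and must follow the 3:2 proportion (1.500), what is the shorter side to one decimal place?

3:2 = 1.50000.
Shorter side = 1328 ÷ 1.50000 ≈ 885.333 → 885.3 mm.

885.3 mm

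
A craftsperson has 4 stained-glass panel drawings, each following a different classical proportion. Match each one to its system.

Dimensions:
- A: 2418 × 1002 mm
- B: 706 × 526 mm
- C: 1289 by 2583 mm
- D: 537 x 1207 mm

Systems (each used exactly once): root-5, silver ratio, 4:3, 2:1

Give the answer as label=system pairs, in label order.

A = 2418/1002 ≈ 2.413 → silver ratio (2.414)
B = 706/526 ≈ 1.342 → 4:3 (1.333)
C = 2583/1289 ≈ 2.004 → 2:1 (2.000)
D = 1207/537 ≈ 2.248 → root-5 (2.236)

A=silver ratio, B=4:3, C=2:1, D=root-5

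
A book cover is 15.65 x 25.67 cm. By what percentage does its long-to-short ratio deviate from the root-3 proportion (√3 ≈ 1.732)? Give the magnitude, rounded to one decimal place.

Ratio = 25.67 / 15.65 ≈ 1.6403.
Ideal root-3 ≈ 1.7321. |1.6403 − 1.7321| / 1.7321 ≈ 5.30% → 5.3%.

5.3%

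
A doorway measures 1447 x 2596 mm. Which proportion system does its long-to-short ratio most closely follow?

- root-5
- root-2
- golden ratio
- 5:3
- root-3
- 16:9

16:9

Ratio = 2596 / 1447 ≈ 1.794.
Distances: root-5 2.236 (Δ 0.442); root-2 1.414 (Δ 0.380); golden ratio 1.618 (Δ 0.176); 5:3 1.667 (Δ 0.127); root-3 1.732 (Δ 0.062); 16:9 1.778 (Δ 0.016).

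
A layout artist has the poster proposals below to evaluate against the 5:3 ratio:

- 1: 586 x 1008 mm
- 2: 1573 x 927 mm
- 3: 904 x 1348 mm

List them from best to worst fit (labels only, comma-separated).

1: 1008/586 ≈ 1.720 → |1.720 − 1.667| = 0.053
2: 1573/927 ≈ 1.697 → |1.697 − 1.667| = 0.030
3: 1348/904 ≈ 1.491 → |1.491 − 1.667| = 0.176

2, 1, 3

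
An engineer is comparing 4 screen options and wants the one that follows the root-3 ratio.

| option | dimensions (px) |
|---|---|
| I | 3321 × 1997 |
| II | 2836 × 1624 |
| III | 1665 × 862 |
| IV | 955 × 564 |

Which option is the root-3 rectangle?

II

Ratios (long/short): I ≈ 1.663; II ≈ 1.746; III ≈ 1.932; IV ≈ 1.693.
root-3 ≈ 1.732; option II is nearest (Δ 0.014).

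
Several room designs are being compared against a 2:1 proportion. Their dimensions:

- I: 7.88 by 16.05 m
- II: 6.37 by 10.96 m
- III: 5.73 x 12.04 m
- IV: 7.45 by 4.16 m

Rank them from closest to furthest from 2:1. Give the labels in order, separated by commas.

Ratios: I = 16.05 / 7.88 ≈ 2.037; II = 10.96 / 6.37 ≈ 1.721; III = 12.04 / 5.73 ≈ 2.101; IV = 7.45 / 4.16 ≈ 1.791.
|Δ from 2.000|: I 0.037; II 0.279; III 0.101; IV 0.209.

I, III, IV, II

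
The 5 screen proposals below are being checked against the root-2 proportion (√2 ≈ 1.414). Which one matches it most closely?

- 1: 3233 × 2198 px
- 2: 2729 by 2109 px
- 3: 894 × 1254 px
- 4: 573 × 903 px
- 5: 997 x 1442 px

3

Target root-2 ≈ 1.414.
1: 1.471 (Δ0.057)  2: 1.294 (Δ0.120)  3: 1.403 (Δ0.011)  4: 1.576 (Δ0.162)  5: 1.446 (Δ0.032)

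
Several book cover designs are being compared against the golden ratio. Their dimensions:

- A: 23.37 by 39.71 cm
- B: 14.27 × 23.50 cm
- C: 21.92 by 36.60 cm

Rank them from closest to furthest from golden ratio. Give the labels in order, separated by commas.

A: 39.71/23.37 ≈ 1.699 → |1.699 − 1.618| = 0.081
B: 23.50/14.27 ≈ 1.647 → |1.647 − 1.618| = 0.029
C: 36.60/21.92 ≈ 1.670 → |1.670 − 1.618| = 0.052

B, C, A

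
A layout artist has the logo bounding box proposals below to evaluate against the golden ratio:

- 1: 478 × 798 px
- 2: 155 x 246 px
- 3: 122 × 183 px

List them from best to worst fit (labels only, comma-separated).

1: 798/478 ≈ 1.669 → |1.669 − 1.618| = 0.051
2: 246/155 ≈ 1.587 → |1.587 − 1.618| = 0.031
3: 183/122 ≈ 1.500 → |1.500 − 1.618| = 0.118

2, 1, 3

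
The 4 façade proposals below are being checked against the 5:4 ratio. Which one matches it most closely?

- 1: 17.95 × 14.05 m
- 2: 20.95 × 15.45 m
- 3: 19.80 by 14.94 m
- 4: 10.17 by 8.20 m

4

Target 5:4 ≈ 1.250.
1: 1.278 (Δ0.028)  2: 1.356 (Δ0.106)  3: 1.325 (Δ0.075)  4: 1.240 (Δ0.010)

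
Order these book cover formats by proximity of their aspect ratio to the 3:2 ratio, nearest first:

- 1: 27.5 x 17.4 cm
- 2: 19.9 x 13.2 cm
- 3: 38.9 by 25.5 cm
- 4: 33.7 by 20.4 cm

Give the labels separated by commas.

2, 3, 1, 4

1: 27.5/17.4 ≈ 1.580 → |1.580 − 1.500| = 0.080
2: 19.9/13.2 ≈ 1.508 → |1.508 − 1.500| = 0.008
3: 38.9/25.5 ≈ 1.525 → |1.525 − 1.500| = 0.025
4: 33.7/20.4 ≈ 1.652 → |1.652 − 1.500| = 0.152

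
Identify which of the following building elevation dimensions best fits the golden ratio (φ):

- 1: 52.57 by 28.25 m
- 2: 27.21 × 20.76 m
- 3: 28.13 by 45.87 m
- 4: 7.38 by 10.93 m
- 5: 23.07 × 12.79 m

Ratios (long/short): 1 ≈ 1.861; 2 ≈ 1.311; 3 ≈ 1.631; 4 ≈ 1.481; 5 ≈ 1.804.
golden ratio ≈ 1.618; option 3 is nearest (Δ 0.013).

3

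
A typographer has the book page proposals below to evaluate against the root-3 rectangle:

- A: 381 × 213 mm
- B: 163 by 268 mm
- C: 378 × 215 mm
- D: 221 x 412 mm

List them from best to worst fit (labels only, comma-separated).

C, A, B, D

A: 381/213 ≈ 1.789 → |1.789 − 1.732| = 0.057
B: 268/163 ≈ 1.644 → |1.644 − 1.732| = 0.088
C: 378/215 ≈ 1.758 → |1.758 − 1.732| = 0.026
D: 412/221 ≈ 1.864 → |1.864 − 1.732| = 0.132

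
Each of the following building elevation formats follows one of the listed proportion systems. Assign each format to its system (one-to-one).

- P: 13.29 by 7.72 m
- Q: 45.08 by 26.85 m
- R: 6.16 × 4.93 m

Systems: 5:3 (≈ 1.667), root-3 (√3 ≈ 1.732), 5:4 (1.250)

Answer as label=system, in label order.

Ratios: P ≈ 1.722; Q ≈ 1.679; R ≈ 1.249.
Targets: 5:3 ≈ 1.667; root-3 ≈ 1.732; 5:4 ≈ 1.250.

P=root-3, Q=5:3, R=5:4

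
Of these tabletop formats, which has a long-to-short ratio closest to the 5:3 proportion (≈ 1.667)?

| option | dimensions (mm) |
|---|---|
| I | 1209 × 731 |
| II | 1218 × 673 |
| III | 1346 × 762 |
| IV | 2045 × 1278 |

Target 5:3 ≈ 1.667.
I: 1.654 (Δ0.013)  II: 1.810 (Δ0.143)  III: 1.766 (Δ0.099)  IV: 1.600 (Δ0.067)

I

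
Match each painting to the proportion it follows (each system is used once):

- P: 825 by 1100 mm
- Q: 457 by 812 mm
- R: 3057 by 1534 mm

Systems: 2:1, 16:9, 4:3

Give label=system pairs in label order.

P = 1100/825 ≈ 1.333 → 4:3 (1.333)
Q = 812/457 ≈ 1.777 → 16:9 (1.778)
R = 3057/1534 ≈ 1.993 → 2:1 (2.000)

P=4:3, Q=16:9, R=2:1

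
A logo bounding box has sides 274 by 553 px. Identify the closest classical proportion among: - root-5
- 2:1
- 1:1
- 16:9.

2:1

Ratio = 553 / 274 ≈ 2.018.
Distances: root-5 2.236 (Δ 0.218); 2:1 2.000 (Δ 0.018); 1:1 1.000 (Δ 1.018); 16:9 1.778 (Δ 0.240).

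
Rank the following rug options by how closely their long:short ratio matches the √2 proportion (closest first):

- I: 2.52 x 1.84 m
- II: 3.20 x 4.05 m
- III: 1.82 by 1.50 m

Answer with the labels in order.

I, II, III

Ratios: I = 2.52 / 1.84 ≈ 1.370; II = 4.05 / 3.20 ≈ 1.266; III = 1.82 / 1.50 ≈ 1.213.
|Δ from 1.414|: I 0.044; II 0.148; III 0.201.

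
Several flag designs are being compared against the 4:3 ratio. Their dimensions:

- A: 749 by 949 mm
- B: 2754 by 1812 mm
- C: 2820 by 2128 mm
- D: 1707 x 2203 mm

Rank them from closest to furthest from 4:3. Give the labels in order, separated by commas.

A: 949/749 ≈ 1.267 → |1.267 − 1.333| = 0.066
B: 2754/1812 ≈ 1.520 → |1.520 − 1.333| = 0.187
C: 2820/2128 ≈ 1.325 → |1.325 − 1.333| = 0.008
D: 2203/1707 ≈ 1.291 → |1.291 − 1.333| = 0.042

C, D, A, B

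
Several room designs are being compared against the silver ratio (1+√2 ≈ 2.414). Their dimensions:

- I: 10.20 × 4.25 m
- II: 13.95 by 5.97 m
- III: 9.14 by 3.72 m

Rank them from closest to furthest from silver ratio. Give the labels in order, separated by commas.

Ratios: I = 10.20 / 4.25 ≈ 2.400; II = 13.95 / 5.97 ≈ 2.337; III = 9.14 / 3.72 ≈ 2.457.
|Δ from 2.414|: I 0.014; II 0.077; III 0.043.

I, III, II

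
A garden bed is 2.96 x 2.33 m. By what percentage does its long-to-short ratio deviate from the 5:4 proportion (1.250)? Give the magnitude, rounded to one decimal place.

Ratio = 2.96 / 2.33 ≈ 1.2704.
Ideal 5:4 = 1.2500. |1.2704 − 1.2500| / 1.2500 ≈ 1.63% → 1.6%.

1.6%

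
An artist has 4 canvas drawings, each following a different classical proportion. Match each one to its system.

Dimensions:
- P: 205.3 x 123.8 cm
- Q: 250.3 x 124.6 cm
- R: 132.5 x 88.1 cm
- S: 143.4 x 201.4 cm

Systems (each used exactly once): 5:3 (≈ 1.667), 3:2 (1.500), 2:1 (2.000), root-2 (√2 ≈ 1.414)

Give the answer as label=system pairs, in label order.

P=5:3, Q=2:1, R=3:2, S=root-2

Ratios: P ≈ 1.658; Q ≈ 2.009; R ≈ 1.504; S ≈ 1.404.
Targets: 5:3 ≈ 1.667; 3:2 ≈ 1.500; 2:1 ≈ 2.000; root-2 ≈ 1.414.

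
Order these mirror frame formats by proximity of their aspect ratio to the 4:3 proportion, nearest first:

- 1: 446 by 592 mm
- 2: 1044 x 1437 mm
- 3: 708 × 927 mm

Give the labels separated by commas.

Ratios: 1 = 592 / 446 ≈ 1.327; 2 = 1437 / 1044 ≈ 1.376; 3 = 927 / 708 ≈ 1.309.
|Δ from 1.333|: 1 0.006; 2 0.043; 3 0.024.

1, 3, 2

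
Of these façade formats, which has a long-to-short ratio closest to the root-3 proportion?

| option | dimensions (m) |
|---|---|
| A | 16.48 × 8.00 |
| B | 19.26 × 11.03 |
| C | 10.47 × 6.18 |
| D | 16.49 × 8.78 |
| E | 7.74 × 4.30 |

Target root-3 ≈ 1.732.
A: 2.060 (Δ0.328)  B: 1.746 (Δ0.014)  C: 1.694 (Δ0.038)  D: 1.878 (Δ0.146)  E: 1.800 (Δ0.068)

B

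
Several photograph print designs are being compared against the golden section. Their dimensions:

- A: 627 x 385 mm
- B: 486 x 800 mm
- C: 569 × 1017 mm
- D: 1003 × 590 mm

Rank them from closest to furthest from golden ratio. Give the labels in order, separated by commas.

A, B, D, C

A: 627/385 ≈ 1.629 → |1.629 − 1.618| = 0.011
B: 800/486 ≈ 1.646 → |1.646 − 1.618| = 0.028
C: 1017/569 ≈ 1.787 → |1.787 − 1.618| = 0.169
D: 1003/590 ≈ 1.700 → |1.700 − 1.618| = 0.082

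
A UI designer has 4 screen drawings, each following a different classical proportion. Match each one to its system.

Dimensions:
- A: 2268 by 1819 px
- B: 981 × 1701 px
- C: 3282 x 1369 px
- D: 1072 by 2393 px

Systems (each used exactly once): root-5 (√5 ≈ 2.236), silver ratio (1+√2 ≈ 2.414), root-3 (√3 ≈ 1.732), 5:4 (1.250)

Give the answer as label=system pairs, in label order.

A=5:4, B=root-3, C=silver ratio, D=root-5

A = 2268/1819 ≈ 1.247 → 5:4 (1.250)
B = 1701/981 ≈ 1.734 → root-3 (1.732)
C = 3282/1369 ≈ 2.397 → silver ratio (2.414)
D = 2393/1072 ≈ 2.232 → root-5 (2.236)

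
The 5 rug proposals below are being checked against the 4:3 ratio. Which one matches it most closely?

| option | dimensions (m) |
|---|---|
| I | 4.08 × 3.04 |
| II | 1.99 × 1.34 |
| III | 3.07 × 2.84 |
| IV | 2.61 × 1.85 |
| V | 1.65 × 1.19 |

Ratios (long/short): I ≈ 1.342; II ≈ 1.485; III ≈ 1.081; IV ≈ 1.411; V ≈ 1.387.
4:3 ≈ 1.333; option I is nearest (Δ 0.009).

I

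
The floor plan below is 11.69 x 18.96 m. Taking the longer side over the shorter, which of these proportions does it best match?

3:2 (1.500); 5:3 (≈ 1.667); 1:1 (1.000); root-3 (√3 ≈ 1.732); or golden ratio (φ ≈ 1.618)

golden ratio

Ratio = 18.96 / 11.69 ≈ 1.622.
Distances: 3:2 1.500 (Δ 0.122); 5:3 1.667 (Δ 0.045); 1:1 1.000 (Δ 0.622); root-3 1.732 (Δ 0.110); golden ratio 1.618 (Δ 0.004).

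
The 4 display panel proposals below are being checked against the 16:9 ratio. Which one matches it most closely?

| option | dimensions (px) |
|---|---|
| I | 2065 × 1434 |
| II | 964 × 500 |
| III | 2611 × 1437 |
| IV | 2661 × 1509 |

IV

Target 16:9 ≈ 1.778.
I: 1.440 (Δ0.338)  II: 1.928 (Δ0.150)  III: 1.817 (Δ0.039)  IV: 1.763 (Δ0.015)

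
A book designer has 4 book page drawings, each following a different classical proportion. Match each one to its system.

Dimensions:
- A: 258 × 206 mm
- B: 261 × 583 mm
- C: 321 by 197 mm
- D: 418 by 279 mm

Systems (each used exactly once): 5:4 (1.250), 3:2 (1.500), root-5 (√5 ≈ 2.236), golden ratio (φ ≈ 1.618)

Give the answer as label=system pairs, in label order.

A=5:4, B=root-5, C=golden ratio, D=3:2

Ratios: A ≈ 1.252; B ≈ 2.234; C ≈ 1.629; D ≈ 1.498.
Targets: 5:4 ≈ 1.250; 3:2 ≈ 1.500; root-5 ≈ 2.236; golden ratio ≈ 1.618.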